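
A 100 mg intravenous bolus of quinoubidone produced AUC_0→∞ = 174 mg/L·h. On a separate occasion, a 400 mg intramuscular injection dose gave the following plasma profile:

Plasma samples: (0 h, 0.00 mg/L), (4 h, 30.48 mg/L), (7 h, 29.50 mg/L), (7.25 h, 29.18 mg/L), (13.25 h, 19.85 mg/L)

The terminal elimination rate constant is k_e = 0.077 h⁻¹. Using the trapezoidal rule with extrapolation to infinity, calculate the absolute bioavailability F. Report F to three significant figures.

F = 0.809

Trapezoidal AUC_0→13.25 (intramuscular injection):
  [0→4]: (0.00+30.48)/2 × 4 = 60.96
  [4→7]: (30.48+29.50)/2 × 3 = 89.97
  [7→7.25]: (29.50+29.18)/2 × 0.25 = 7.335
  [7.25→13.25]: (29.18+19.85)/2 × 6 = 147.09
  Sum = 305.355 mg/L·h
Tail: C_last/k_e = 19.85/0.077 = 257.792
AUC_0→∞ (intramuscular injection) = 305.355 + 257.792 = 563.147 mg/L·h
F = (AUC_ev/D_ev)/(AUC_iv/D_iv) = (563.147/400)/(174/100) = 1.4078675/1.74 = 0.8091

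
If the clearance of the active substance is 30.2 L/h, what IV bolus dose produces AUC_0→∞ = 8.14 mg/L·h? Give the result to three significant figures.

Dose_iv = CL × AUC_0→∞
     = 30.2 × 8.14 = 245.828 mg

Dose = 246 mg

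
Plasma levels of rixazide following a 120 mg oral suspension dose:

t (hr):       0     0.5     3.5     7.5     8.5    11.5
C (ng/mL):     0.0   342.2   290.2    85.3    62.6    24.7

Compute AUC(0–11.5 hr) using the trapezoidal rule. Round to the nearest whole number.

AUC = 1990 ng/mL·hr

Trapezoidal AUC_0→11.5:
  [0→0.5]: (0.0+342.2)/2 × 0.5 = 85.55
  [0.5→3.5]: (342.2+290.2)/2 × 3 = 948.6
  [3.5→7.5]: (290.2+85.3)/2 × 4 = 751.0
  [7.5→8.5]: (85.3+62.6)/2 × 1 = 73.95
  [8.5→11.5]: (62.6+24.7)/2 × 3 = 130.95
  Sum = 1990.05 ng/mL·hr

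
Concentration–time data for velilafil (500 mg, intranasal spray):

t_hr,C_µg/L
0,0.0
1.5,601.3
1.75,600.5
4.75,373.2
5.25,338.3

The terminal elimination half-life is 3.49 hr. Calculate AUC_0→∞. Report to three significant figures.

AUC = 3940 µg/L·hr

Trapezoidal AUC_0→5.25:
  [0→1.5]: (0.0+601.3)/2 × 1.5 = 450.975
  [1.5→1.75]: (601.3+600.5)/2 × 0.25 = 150.225
  [1.75→4.75]: (600.5+373.2)/2 × 3 = 1460.55
  [4.75→5.25]: (373.2+338.3)/2 × 0.5 = 177.875
  Sum = 2239.625 µg/L·hr
k_e = ln2 / t½ = 0.693147 / 3.49 = 0.1986 hr^-1
Extrapolated tail: C_last / k_e = 338.3 / 0.1986 = 1703.424
AUC_0→∞ = 2239.625 + 1703.424 = 3943.049 µg/L·hr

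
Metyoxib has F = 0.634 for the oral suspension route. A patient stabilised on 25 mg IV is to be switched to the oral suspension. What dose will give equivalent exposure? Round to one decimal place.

D_oral = 39.4 mg

For equal systemic exposure: F × D_ev = D_iv
D_ev = D_iv / F = 25 / 0.634 = 39.4322 mg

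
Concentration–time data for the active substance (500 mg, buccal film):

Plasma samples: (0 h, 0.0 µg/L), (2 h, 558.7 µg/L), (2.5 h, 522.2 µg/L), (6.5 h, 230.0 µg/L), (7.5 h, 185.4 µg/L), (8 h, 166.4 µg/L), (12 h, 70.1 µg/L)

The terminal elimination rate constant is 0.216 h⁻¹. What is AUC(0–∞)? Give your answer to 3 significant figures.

AUC = 3430 µg/L·h

Trapezoidal AUC_0→12:
  [0→2]: (0.0+558.7)/2 × 2 = 558.7
  [2→2.5]: (558.7+522.2)/2 × 0.5 = 270.225
  [2.5→6.5]: (522.2+230.0)/2 × 4 = 1504.4
  [6.5→7.5]: (230.0+185.4)/2 × 1 = 207.7
  [7.5→8]: (185.4+166.4)/2 × 0.5 = 87.95
  [8→12]: (166.4+70.1)/2 × 4 = 473.0
  Sum = 3101.975 µg/L·h
Extrapolated tail: C_last / k_e = 70.1 / 0.216 = 324.537
AUC_0→∞ = 3101.975 + 324.537 = 3426.512 µg/L·h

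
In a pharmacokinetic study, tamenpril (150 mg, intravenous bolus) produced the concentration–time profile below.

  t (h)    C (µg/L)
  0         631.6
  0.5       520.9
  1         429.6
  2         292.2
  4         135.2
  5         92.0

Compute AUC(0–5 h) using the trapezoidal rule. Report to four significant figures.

Trapezoidal AUC_0→5:
  [0→0.5]: (631.6+520.9)/2 × 0.5 = 288.125
  [0.5→1]: (520.9+429.6)/2 × 0.5 = 237.625
  [1→2]: (429.6+292.2)/2 × 1 = 360.9
  [2→4]: (292.2+135.2)/2 × 2 = 427.4
  [4→5]: (135.2+92.0)/2 × 1 = 113.6
  Sum = 1427.65 µg/L·h

AUC = 1428 µg/L·h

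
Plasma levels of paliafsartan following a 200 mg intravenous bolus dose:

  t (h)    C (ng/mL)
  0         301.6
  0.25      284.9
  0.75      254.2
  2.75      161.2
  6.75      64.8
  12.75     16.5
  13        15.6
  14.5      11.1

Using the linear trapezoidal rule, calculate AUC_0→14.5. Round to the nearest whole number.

Trapezoidal AUC_0→14.5:
  [0→0.25]: (301.6+284.9)/2 × 0.25 = 73.3125
  [0.25→0.75]: (284.9+254.2)/2 × 0.5 = 134.775
  [0.75→2.75]: (254.2+161.2)/2 × 2 = 415.4
  [2.75→6.75]: (161.2+64.8)/2 × 4 = 452.0
  [6.75→12.75]: (64.8+16.5)/2 × 6 = 243.9
  [12.75→13]: (16.5+15.6)/2 × 0.25 = 4.0125
  [13→14.5]: (15.6+11.1)/2 × 1.5 = 20.025
  Sum = 1343.425 ng/mL·h

AUC = 1343 ng/mL·h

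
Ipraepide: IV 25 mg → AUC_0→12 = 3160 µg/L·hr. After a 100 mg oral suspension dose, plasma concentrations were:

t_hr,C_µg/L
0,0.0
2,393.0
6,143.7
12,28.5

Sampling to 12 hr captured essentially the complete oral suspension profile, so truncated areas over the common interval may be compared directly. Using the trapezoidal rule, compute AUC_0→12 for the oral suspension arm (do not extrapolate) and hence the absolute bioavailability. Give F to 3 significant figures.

Trapezoidal AUC_0→12 (oral suspension):
  [0→2]: (0.0+393.0)/2 × 2 = 393.0
  [2→6]: (393.0+143.7)/2 × 4 = 1073.4
  [6→12]: (143.7+28.5)/2 × 6 = 516.6
  Sum = 1983.0 µg/L·hr
F = (AUC_ev/D_ev)/(AUC_iv/D_iv) = (1983.0/100)/(3160/25) = 19.83/126.4 = 0.1569

F = 0.157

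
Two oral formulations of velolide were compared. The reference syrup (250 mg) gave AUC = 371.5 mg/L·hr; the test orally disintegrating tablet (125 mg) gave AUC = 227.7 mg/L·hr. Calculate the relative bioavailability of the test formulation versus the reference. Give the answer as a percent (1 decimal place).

F_rel = 122.6%

F_rel = (AUC_test/D_test) / (AUC_ref/D_ref)
      = (227.7/125) / (371.5/250)
      = 1.8216 / 1.486 = 1.2258 = 122.58%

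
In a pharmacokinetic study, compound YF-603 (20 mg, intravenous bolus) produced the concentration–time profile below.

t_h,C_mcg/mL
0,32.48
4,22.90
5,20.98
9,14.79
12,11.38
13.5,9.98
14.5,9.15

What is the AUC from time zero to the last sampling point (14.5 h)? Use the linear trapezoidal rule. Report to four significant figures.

AUC = 269.1 mcg/mL·h

Trapezoidal AUC_0→14.5:
  [0→4]: (32.48+22.90)/2 × 4 = 110.76
  [4→5]: (22.90+20.98)/2 × 1 = 21.94
  [5→9]: (20.98+14.79)/2 × 4 = 71.54
  [9→12]: (14.79+11.38)/2 × 3 = 39.255
  [12→13.5]: (11.38+9.98)/2 × 1.5 = 16.02
  [13.5→14.5]: (9.98+9.15)/2 × 1 = 9.565
  Sum = 269.08 mcg/mL·h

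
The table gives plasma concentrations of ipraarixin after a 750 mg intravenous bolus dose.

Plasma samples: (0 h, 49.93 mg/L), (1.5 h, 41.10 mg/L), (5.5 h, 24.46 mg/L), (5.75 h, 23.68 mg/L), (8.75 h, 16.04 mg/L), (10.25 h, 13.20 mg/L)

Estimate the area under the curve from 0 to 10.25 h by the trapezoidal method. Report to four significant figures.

AUC = 286.9 mg/L·h

Trapezoidal AUC_0→10.25:
  [0→1.5]: (49.93+41.10)/2 × 1.5 = 68.2725
  [1.5→5.5]: (41.10+24.46)/2 × 4 = 131.12
  [5.5→5.75]: (24.46+23.68)/2 × 0.25 = 6.0175
  [5.75→8.75]: (23.68+16.04)/2 × 3 = 59.58
  [8.75→10.25]: (16.04+13.20)/2 × 1.5 = 21.93
  Sum = 286.92 mg/L·h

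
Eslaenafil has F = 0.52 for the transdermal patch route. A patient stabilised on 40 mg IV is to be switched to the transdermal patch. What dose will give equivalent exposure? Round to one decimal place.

For equal systemic exposure: F × D_ev = D_iv
D_ev = D_iv / F = 40 / 0.52 = 76.9231 mg

D_transdermal = 76.9 mg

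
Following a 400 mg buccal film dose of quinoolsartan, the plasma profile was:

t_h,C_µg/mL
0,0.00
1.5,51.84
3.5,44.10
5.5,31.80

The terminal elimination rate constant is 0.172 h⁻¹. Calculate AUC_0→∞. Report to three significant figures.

AUC = 396 µg/mL·h

Trapezoidal AUC_0→5.5:
  [0→1.5]: (0.00+51.84)/2 × 1.5 = 38.88
  [1.5→3.5]: (51.84+44.10)/2 × 2 = 95.94
  [3.5→5.5]: (44.10+31.80)/2 × 2 = 75.9
  Sum = 210.72 µg/mL·h
Extrapolated tail: C_last / k_e = 31.80 / 0.172 = 184.884
AUC_0→∞ = 210.72 + 184.884 = 395.604 µg/mL·h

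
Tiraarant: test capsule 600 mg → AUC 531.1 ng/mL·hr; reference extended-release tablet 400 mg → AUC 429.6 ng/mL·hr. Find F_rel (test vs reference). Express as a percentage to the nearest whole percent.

F_rel = (AUC_test/D_test) / (AUC_ref/D_ref)
      = (531.1/600) / (429.6/400)
      = 0.885167 / 1.074 = 0.8242 = 82.42%

F_rel = 82%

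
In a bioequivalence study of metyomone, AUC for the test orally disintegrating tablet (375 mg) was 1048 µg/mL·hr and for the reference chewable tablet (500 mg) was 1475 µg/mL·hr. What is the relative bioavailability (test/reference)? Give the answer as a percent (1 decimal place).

F_rel = 94.7%

F_rel = (AUC_test/D_test) / (AUC_ref/D_ref)
      = (1048/375) / (1475/500)
      = 2.79467 / 2.95 = 0.9473 = 94.73%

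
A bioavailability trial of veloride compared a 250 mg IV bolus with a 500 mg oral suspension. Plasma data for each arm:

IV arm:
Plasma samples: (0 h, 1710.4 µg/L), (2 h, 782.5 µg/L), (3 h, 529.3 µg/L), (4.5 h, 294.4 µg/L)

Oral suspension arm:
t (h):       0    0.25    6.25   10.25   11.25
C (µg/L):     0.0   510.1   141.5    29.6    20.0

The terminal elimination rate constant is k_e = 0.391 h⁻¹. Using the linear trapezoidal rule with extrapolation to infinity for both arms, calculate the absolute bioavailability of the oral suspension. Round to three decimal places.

Trapezoidal AUC_0→4.5 (IV):
  [0→2]: (1710.4+782.5)/2 × 2 = 2492.9
  [2→3]: (782.5+529.3)/2 × 1 = 655.9
  [3→4.5]: (529.3+294.4)/2 × 1.5 = 617.775
  Sum = 3766.575 µg/L·h
IV tail: 294.4/0.391 = 752.941; AUC_iv,0→∞ = 3766.575 + 752.941 = 4519.516 µg/L·h
Trapezoidal AUC_0→11.25 (oral suspension):
  [0→0.25]: (0.0+510.1)/2 × 0.25 = 63.7625
  [0.25→6.25]: (510.1+141.5)/2 × 6 = 1954.8
  [6.25→10.25]: (141.5+29.6)/2 × 4 = 342.2
  [10.25→11.25]: (29.6+20.0)/2 × 1 = 24.8
  Sum = 2385.5625 µg/L·h
oral suspension tail: 20.0/0.391 = 51.151; AUC_ev,0→∞ = 2385.5625 + 51.151 = 2436.7135 µg/L·h
F = (AUC_ev/D_ev)/(AUC_iv/D_iv) = (2436.7135/500)/(4519.516/250) = 4.873427/18.078064 = 0.2696

F = 0.270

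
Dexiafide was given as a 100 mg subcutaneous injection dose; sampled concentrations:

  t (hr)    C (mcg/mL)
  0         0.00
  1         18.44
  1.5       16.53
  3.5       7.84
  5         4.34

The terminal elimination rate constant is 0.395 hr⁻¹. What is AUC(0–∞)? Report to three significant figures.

Trapezoidal AUC_0→5:
  [0→1]: (0.00+18.44)/2 × 1 = 9.22
  [1→1.5]: (18.44+16.53)/2 × 0.5 = 8.7425
  [1.5→3.5]: (16.53+7.84)/2 × 2 = 24.37
  [3.5→5]: (7.84+4.34)/2 × 1.5 = 9.135
  Sum = 51.4675 mcg/mL·hr
Extrapolated tail: C_last / k_e = 4.34 / 0.395 = 10.987
AUC_0→∞ = 51.4675 + 10.987 = 62.4545 mcg/mL·hr

AUC = 62.5 mcg/mL·hr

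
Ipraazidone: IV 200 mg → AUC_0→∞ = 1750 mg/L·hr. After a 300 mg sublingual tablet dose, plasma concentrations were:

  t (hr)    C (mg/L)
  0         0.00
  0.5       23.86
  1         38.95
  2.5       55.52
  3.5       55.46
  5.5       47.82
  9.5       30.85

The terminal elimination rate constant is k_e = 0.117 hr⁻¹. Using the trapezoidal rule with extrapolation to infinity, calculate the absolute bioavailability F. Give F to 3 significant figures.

F = 0.256

Trapezoidal AUC_0→9.5 (sublingual tablet):
  [0→0.5]: (0.00+23.86)/2 × 0.5 = 5.965
  [0.5→1]: (23.86+38.95)/2 × 0.5 = 15.7025
  [1→2.5]: (38.95+55.52)/2 × 1.5 = 70.8525
  [2.5→3.5]: (55.52+55.46)/2 × 1 = 55.49
  [3.5→5.5]: (55.46+47.82)/2 × 2 = 103.28
  [5.5→9.5]: (47.82+30.85)/2 × 4 = 157.34
  Sum = 408.63 mg/L·hr
Tail: C_last/k_e = 30.85/0.117 = 263.675
AUC_0→∞ (sublingual tablet) = 408.63 + 263.675 = 672.305 mg/L·hr
F = (AUC_ev/D_ev)/(AUC_iv/D_iv) = (672.305/300)/(1750/200) = 2.24102/8.75 = 0.2561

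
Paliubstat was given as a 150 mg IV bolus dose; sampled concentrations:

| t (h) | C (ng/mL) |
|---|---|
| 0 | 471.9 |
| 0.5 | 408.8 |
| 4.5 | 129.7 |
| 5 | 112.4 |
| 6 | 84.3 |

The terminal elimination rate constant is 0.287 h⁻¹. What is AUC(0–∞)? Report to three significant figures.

Trapezoidal AUC_0→6:
  [0→0.5]: (471.9+408.8)/2 × 0.5 = 220.175
  [0.5→4.5]: (408.8+129.7)/2 × 4 = 1077.0
  [4.5→5]: (129.7+112.4)/2 × 0.5 = 60.525
  [5→6]: (112.4+84.3)/2 × 1 = 98.35
  Sum = 1456.05 ng/mL·h
Extrapolated tail: C_last / k_e = 84.3 / 0.287 = 293.728
AUC_0→∞ = 1456.05 + 293.728 = 1749.778 ng/mL·h

AUC = 1750 ng/mL·h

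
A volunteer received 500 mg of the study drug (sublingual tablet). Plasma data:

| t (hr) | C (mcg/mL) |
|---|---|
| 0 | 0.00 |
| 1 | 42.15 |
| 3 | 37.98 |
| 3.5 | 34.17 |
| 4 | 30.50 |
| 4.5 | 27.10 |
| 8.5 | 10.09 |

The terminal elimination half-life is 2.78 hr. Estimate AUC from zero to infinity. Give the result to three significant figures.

AUC = 265 mcg/mL·hr

Trapezoidal AUC_0→8.5:
  [0→1]: (0.00+42.15)/2 × 1 = 21.075
  [1→3]: (42.15+37.98)/2 × 2 = 80.13
  [3→3.5]: (37.98+34.17)/2 × 0.5 = 18.0375
  [3.5→4]: (34.17+30.50)/2 × 0.5 = 16.1675
  [4→4.5]: (30.50+27.10)/2 × 0.5 = 14.4
  [4.5→8.5]: (27.10+10.09)/2 × 4 = 74.38
  Sum = 224.19 mcg/mL·hr
k_e = ln2 / t½ = 0.693147 / 2.78 = 0.2493 hr^-1
Extrapolated tail: C_last / k_e = 10.09 / 0.2493 = 40.473
AUC_0→∞ = 224.19 + 40.473 = 264.663 mcg/mL·hr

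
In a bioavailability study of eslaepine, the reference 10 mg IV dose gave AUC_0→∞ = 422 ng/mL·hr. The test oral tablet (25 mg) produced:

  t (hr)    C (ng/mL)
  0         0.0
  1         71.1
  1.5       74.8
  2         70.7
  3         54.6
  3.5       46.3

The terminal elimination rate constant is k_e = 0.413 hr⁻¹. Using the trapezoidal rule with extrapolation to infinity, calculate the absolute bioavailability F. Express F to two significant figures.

Trapezoidal AUC_0→3.5 (oral tablet):
  [0→1]: (0.0+71.1)/2 × 1 = 35.55
  [1→1.5]: (71.1+74.8)/2 × 0.5 = 36.475
  [1.5→2]: (74.8+70.7)/2 × 0.5 = 36.375
  [2→3]: (70.7+54.6)/2 × 1 = 62.65
  [3→3.5]: (54.6+46.3)/2 × 0.5 = 25.225
  Sum = 196.275 ng/mL·hr
Tail: C_last/k_e = 46.3/0.413 = 112.107
AUC_0→∞ (oral tablet) = 196.275 + 112.107 = 308.382 ng/mL·hr
F = (AUC_ev/D_ev)/(AUC_iv/D_iv) = (308.382/25)/(422/10) = 12.33528/42.2 = 0.2923

F = 0.29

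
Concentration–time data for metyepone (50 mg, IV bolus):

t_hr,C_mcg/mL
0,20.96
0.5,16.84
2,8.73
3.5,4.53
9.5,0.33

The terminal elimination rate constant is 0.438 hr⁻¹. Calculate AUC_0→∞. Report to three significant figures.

Trapezoidal AUC_0→9.5:
  [0→0.5]: (20.96+16.84)/2 × 0.5 = 9.45
  [0.5→2]: (16.84+8.73)/2 × 1.5 = 19.1775
  [2→3.5]: (8.73+4.53)/2 × 1.5 = 9.945
  [3.5→9.5]: (4.53+0.33)/2 × 6 = 14.58
  Sum = 53.1525 mcg/mL·hr
Extrapolated tail: C_last / k_e = 0.33 / 0.438 = 0.753
AUC_0→∞ = 53.1525 + 0.753 = 53.9055 mcg/mL·hr

AUC = 53.9 mcg/mL·hr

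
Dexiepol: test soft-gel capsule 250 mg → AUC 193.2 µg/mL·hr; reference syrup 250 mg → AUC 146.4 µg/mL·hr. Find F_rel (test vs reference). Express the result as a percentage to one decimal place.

F_rel = (AUC_test/D_test) / (AUC_ref/D_ref)
      = (193.2/250) / (146.4/250)
      = 0.7728 / 0.5856 = 1.3197 = 131.97%

F_rel = 132.0%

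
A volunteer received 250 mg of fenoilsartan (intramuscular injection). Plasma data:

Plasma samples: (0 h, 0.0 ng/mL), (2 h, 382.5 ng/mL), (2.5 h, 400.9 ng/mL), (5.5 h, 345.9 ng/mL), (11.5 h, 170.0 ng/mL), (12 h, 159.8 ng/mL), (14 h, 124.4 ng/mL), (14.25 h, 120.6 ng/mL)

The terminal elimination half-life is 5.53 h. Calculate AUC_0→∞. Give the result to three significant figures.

AUC = 4610 ng/mL·h

Trapezoidal AUC_0→14.25:
  [0→2]: (0.0+382.5)/2 × 2 = 382.5
  [2→2.5]: (382.5+400.9)/2 × 0.5 = 195.85
  [2.5→5.5]: (400.9+345.9)/2 × 3 = 1120.2
  [5.5→11.5]: (345.9+170.0)/2 × 6 = 1547.7
  [11.5→12]: (170.0+159.8)/2 × 0.5 = 82.45
  [12→14]: (159.8+124.4)/2 × 2 = 284.2
  [14→14.25]: (124.4+120.6)/2 × 0.25 = 30.625
  Sum = 3643.525 ng/mL·h
k_e = ln2 / t½ = 0.693147 / 5.53 = 0.1253 h^-1
Extrapolated tail: C_last / k_e = 120.6 / 0.1253 = 962.490
AUC_0→∞ = 3643.525 + 962.490 = 4606.015 ng/mL·h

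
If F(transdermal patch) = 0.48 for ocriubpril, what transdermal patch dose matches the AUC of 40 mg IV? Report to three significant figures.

For equal systemic exposure: F × D_ev = D_iv
D_ev = D_iv / F = 40 / 0.48 = 83.3333 mg

D_transdermal = 83.3 mg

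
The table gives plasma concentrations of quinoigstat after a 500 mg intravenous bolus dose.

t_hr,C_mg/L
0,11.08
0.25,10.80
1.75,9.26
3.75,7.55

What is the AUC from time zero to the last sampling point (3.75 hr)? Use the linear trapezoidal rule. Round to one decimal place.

AUC = 34.6 mg/L·hr

Trapezoidal AUC_0→3.75:
  [0→0.25]: (11.08+10.80)/2 × 0.25 = 2.735
  [0.25→1.75]: (10.80+9.26)/2 × 1.5 = 15.045
  [1.75→3.75]: (9.26+7.55)/2 × 2 = 16.81
  Sum = 34.59 mg/L·hr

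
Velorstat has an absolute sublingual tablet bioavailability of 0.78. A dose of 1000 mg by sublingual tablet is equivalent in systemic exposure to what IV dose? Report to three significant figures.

Systemic exposure from an extravascular dose = F × D_ev, so the equivalent IV dose is F × D_ev.
D_iv = F × D_ev = 0.78 × 1000 = 780 mg

D_iv = 780 mg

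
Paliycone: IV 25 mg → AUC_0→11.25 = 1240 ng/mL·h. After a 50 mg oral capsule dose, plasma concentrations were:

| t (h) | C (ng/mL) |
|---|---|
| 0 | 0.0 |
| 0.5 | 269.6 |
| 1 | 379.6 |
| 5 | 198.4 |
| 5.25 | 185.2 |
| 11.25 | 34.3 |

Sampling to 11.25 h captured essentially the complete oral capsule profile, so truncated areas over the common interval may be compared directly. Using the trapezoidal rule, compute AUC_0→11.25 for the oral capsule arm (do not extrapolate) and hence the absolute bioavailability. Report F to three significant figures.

F = 0.844

Trapezoidal AUC_0→11.25 (oral capsule):
  [0→0.5]: (0.0+269.6)/2 × 0.5 = 67.4
  [0.5→1]: (269.6+379.6)/2 × 0.5 = 162.3
  [1→5]: (379.6+198.4)/2 × 4 = 1156.0
  [5→5.25]: (198.4+185.2)/2 × 0.25 = 47.95
  [5.25→11.25]: (185.2+34.3)/2 × 6 = 658.5
  Sum = 2092.15 ng/mL·h
F = (AUC_ev/D_ev)/(AUC_iv/D_iv) = (2092.15/50)/(1240/25) = 41.843/49.6 = 0.8436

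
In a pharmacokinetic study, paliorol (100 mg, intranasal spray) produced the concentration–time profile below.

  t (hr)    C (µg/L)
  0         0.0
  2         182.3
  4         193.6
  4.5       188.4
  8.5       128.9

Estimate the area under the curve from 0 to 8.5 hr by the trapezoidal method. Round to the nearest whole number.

AUC = 1288 µg/L·hr

Trapezoidal AUC_0→8.5:
  [0→2]: (0.0+182.3)/2 × 2 = 182.3
  [2→4]: (182.3+193.6)/2 × 2 = 375.9
  [4→4.5]: (193.6+188.4)/2 × 0.5 = 95.5
  [4.5→8.5]: (188.4+128.9)/2 × 4 = 634.6
  Sum = 1288.3 µg/L·hr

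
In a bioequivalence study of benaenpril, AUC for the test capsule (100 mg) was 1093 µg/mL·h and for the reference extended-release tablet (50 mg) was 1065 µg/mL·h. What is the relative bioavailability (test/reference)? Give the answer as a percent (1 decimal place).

F_rel = (AUC_test/D_test) / (AUC_ref/D_ref)
      = (1093/100) / (1065/50)
      = 10.93 / 21.3 = 0.5131 = 51.31%

F_rel = 51.3%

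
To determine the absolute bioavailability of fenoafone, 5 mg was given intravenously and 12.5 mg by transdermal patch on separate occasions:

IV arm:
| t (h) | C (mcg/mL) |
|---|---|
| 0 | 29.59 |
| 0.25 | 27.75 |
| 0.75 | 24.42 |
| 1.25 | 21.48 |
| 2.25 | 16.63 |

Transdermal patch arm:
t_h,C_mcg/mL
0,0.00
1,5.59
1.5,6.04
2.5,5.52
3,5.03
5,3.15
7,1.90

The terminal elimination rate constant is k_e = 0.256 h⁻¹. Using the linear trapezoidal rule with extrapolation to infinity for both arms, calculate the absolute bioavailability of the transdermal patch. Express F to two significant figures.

F = 0.12

Trapezoidal AUC_0→2.25 (IV):
  [0→0.25]: (29.59+27.75)/2 × 0.25 = 7.1675
  [0.25→0.75]: (27.75+24.42)/2 × 0.5 = 13.0425
  [0.75→1.25]: (24.42+21.48)/2 × 0.5 = 11.475
  [1.25→2.25]: (21.48+16.63)/2 × 1 = 19.055
  Sum = 50.74 mcg/mL·h
IV tail: 16.63/0.256 = 64.961; AUC_iv,0→∞ = 50.74 + 64.961 = 115.701 mcg/mL·h
Trapezoidal AUC_0→7 (transdermal patch):
  [0→1]: (0.00+5.59)/2 × 1 = 2.795
  [1→1.5]: (5.59+6.04)/2 × 0.5 = 2.9075
  [1.5→2.5]: (6.04+5.52)/2 × 1 = 5.78
  [2.5→3]: (5.52+5.03)/2 × 0.5 = 2.6375
  [3→5]: (5.03+3.15)/2 × 2 = 8.18
  [5→7]: (3.15+1.90)/2 × 2 = 5.05
  Sum = 27.35 mcg/mL·h
transdermal patch tail: 1.90/0.256 = 7.422; AUC_ev,0→∞ = 27.35 + 7.422 = 34.772 mcg/mL·h
F = (AUC_ev/D_ev)/(AUC_iv/D_iv) = (34.772/12.5)/(115.701/5) = 2.78176/23.1402 = 0.1202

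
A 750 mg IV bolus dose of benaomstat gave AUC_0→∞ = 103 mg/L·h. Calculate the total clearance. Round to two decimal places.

CL = Dose_iv / AUC_0→∞
   = 750 / 103 = 7.28155 L/h

CL = 7.28 L/h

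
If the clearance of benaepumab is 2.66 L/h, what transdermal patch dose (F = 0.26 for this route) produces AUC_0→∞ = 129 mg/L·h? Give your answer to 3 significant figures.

Dose = 1320 mg

Dose = CL × AUC_0→∞ / F
     = 2.66 × 129 / 0.26 = 1319.77 mg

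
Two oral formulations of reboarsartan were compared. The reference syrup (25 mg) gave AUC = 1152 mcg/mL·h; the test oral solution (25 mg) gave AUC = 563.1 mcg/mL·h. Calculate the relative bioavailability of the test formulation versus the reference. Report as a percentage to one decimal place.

F_rel = 48.9%

F_rel = (AUC_test/D_test) / (AUC_ref/D_ref)
      = (563.1/25) / (1152/25)
      = 22.524 / 46.08 = 0.4888 = 48.88%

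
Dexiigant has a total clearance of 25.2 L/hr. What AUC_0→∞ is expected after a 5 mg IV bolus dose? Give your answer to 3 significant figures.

AUC_0→∞ = Dose_iv / CL
        = 5 / 25.2 = 0.198413 mg/L·hr

AUC = 0.198 mg/L·hr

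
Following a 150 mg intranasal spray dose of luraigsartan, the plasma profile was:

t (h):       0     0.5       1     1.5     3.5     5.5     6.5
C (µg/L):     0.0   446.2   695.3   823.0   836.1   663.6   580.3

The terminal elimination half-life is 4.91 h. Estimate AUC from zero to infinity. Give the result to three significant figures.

AUC = 8670 µg/L·h

Trapezoidal AUC_0→6.5:
  [0→0.5]: (0.0+446.2)/2 × 0.5 = 111.55
  [0.5→1]: (446.2+695.3)/2 × 0.5 = 285.375
  [1→1.5]: (695.3+823.0)/2 × 0.5 = 379.575
  [1.5→3.5]: (823.0+836.1)/2 × 2 = 1659.1
  [3.5→5.5]: (836.1+663.6)/2 × 2 = 1499.7
  [5.5→6.5]: (663.6+580.3)/2 × 1 = 621.95
  Sum = 4557.25 µg/L·h
k_e = ln2 / t½ = 0.693147 / 4.91 = 0.1412 h^-1
Extrapolated tail: C_last / k_e = 580.3 / 0.1412 = 4109.773
AUC_0→∞ = 4557.25 + 4109.773 = 8667.023 µg/L·h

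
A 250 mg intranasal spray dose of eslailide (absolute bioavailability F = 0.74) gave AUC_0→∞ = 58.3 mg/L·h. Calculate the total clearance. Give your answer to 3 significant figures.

CL = 3.17 L/h

CL = F × Dose / AUC_0→∞
   = 0.74 × 250 / 58.3 = 3.17324 L/h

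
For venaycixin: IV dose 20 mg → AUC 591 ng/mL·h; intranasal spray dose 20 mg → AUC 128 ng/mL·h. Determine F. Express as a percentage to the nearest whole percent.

F = (AUC_ev / D_ev) / (AUC_iv / D_iv)
  = (128/20) / (591/20)
  = 6.4 / 29.55 = 0.2166
  = 21.66%

F = 22%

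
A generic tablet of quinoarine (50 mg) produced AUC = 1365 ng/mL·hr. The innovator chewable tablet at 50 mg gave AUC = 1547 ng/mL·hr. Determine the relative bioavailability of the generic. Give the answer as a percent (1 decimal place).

F_rel = 88.2%

F_rel = (AUC_test/D_test) / (AUC_ref/D_ref)
      = (1365/50) / (1547/50)
      = 27.3 / 30.94 = 0.8824 = 88.24%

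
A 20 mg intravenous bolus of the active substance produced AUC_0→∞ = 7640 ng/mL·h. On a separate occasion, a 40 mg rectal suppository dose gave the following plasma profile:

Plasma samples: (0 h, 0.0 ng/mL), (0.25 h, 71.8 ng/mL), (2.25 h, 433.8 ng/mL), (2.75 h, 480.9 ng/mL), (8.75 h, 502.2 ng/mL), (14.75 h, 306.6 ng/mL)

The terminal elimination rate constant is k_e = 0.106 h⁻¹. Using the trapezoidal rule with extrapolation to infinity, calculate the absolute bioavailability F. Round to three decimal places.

Trapezoidal AUC_0→14.75 (rectal suppository):
  [0→0.25]: (0.0+71.8)/2 × 0.25 = 8.975
  [0.25→2.25]: (71.8+433.8)/2 × 2 = 505.6
  [2.25→2.75]: (433.8+480.9)/2 × 0.5 = 228.675
  [2.75→8.75]: (480.9+502.2)/2 × 6 = 2949.3
  [8.75→14.75]: (502.2+306.6)/2 × 6 = 2426.4
  Sum = 6118.95 ng/mL·h
Tail: C_last/k_e = 306.6/0.106 = 2892.453
AUC_0→∞ (rectal suppository) = 6118.95 + 2892.453 = 9011.403 ng/mL·h
F = (AUC_ev/D_ev)/(AUC_iv/D_iv) = (9011.403/40)/(7640/20) = 225.285/382 = 0.5898

F = 0.590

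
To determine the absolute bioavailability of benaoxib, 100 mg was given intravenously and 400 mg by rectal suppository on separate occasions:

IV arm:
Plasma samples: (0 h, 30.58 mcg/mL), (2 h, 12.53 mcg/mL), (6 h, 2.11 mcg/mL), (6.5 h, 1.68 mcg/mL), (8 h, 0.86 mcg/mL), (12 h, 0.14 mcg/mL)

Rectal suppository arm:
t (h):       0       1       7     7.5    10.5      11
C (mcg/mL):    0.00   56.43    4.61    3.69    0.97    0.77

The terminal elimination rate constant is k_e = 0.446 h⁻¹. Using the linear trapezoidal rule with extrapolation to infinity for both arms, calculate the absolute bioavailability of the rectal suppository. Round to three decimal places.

F = 0.717

Trapezoidal AUC_0→12 (IV):
  [0→2]: (30.58+12.53)/2 × 2 = 43.11
  [2→6]: (12.53+2.11)/2 × 4 = 29.28
  [6→6.5]: (2.11+1.68)/2 × 0.5 = 0.9475
  [6.5→8]: (1.68+0.86)/2 × 1.5 = 1.905
  [8→12]: (0.86+0.14)/2 × 4 = 2.0
  Sum = 77.2425 mcg/mL·h
IV tail: 0.14/0.446 = 0.314; AUC_iv,0→∞ = 77.2425 + 0.314 = 77.5565 mcg/mL·h
Trapezoidal AUC_0→11 (rectal suppository):
  [0→1]: (0.00+56.43)/2 × 1 = 28.215
  [1→7]: (56.43+4.61)/2 × 6 = 183.12
  [7→7.5]: (4.61+3.69)/2 × 0.5 = 2.075
  [7.5→10.5]: (3.69+0.97)/2 × 3 = 6.99
  [10.5→11]: (0.97+0.77)/2 × 0.5 = 0.435
  Sum = 220.835 mcg/mL·h
rectal suppository tail: 0.77/0.446 = 1.726; AUC_ev,0→∞ = 220.835 + 1.726 = 222.561 mcg/mL·h
F = (AUC_ev/D_ev)/(AUC_iv/D_iv) = (222.561/400)/(77.5565/100) = 0.5564025/0.775565 = 0.7174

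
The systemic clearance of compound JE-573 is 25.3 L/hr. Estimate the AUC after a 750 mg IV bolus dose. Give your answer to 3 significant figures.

AUC_0→∞ = Dose_iv / CL
        = 750 / 25.3 = 29.6443 mg/L·hr

AUC = 29.6 mg/L·hr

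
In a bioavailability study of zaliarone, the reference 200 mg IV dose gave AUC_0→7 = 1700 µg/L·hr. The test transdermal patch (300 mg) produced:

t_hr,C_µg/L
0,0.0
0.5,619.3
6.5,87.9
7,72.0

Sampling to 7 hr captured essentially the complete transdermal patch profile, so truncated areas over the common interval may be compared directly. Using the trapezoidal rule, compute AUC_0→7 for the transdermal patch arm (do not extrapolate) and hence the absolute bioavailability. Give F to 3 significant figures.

Trapezoidal AUC_0→7 (transdermal patch):
  [0→0.5]: (0.0+619.3)/2 × 0.5 = 154.825
  [0.5→6.5]: (619.3+87.9)/2 × 6 = 2121.6
  [6.5→7]: (87.9+72.0)/2 × 0.5 = 39.975
  Sum = 2316.4 µg/L·hr
F = (AUC_ev/D_ev)/(AUC_iv/D_iv) = (2316.4/300)/(1700/200) = 7.72133/8.5 = 0.9084

F = 0.908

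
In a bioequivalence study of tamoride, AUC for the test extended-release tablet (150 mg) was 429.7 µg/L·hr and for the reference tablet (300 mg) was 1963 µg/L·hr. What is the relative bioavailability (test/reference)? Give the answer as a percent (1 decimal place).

F_rel = (AUC_test/D_test) / (AUC_ref/D_ref)
      = (429.7/150) / (1963/300)
      = 2.86467 / 6.54333 = 0.4378 = 43.78%

F_rel = 43.8%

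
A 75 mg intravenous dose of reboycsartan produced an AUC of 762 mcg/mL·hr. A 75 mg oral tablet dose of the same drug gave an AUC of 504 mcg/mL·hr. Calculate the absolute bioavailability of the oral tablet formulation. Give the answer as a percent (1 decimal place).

F = (AUC_ev / D_ev) / (AUC_iv / D_iv)
  = (504/75) / (762/75)
  = 6.72 / 10.16 = 0.6614
  = 66.14%

F = 66.1%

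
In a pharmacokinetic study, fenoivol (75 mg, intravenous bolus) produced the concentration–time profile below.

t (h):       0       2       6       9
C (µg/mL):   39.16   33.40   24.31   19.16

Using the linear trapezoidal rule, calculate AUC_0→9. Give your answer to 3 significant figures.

AUC = 253 µg/mL·h

Trapezoidal AUC_0→9:
  [0→2]: (39.16+33.40)/2 × 2 = 72.56
  [2→6]: (33.40+24.31)/2 × 4 = 115.42
  [6→9]: (24.31+19.16)/2 × 3 = 65.205
  Sum = 253.185 µg/mL·h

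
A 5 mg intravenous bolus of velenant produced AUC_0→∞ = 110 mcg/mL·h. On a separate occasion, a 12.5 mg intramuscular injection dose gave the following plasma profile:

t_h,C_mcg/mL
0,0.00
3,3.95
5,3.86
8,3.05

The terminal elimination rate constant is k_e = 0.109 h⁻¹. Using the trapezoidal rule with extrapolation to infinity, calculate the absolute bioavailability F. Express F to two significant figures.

F = 0.19

Trapezoidal AUC_0→8 (intramuscular injection):
  [0→3]: (0.00+3.95)/2 × 3 = 5.925
  [3→5]: (3.95+3.86)/2 × 2 = 7.81
  [5→8]: (3.86+3.05)/2 × 3 = 10.365
  Sum = 24.1 mcg/mL·h
Tail: C_last/k_e = 3.05/0.109 = 27.982
AUC_0→∞ (intramuscular injection) = 24.1 + 27.982 = 52.082 mcg/mL·h
F = (AUC_ev/D_ev)/(AUC_iv/D_iv) = (52.082/12.5)/(110/5) = 4.16656/22 = 0.1894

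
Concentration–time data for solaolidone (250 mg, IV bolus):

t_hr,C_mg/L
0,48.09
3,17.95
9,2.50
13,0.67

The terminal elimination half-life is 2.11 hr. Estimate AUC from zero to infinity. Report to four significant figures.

AUC = 168.8 mg/L·hr

Trapezoidal AUC_0→13:
  [0→3]: (48.09+17.95)/2 × 3 = 99.06
  [3→9]: (17.95+2.50)/2 × 6 = 61.35
  [9→13]: (2.50+0.67)/2 × 4 = 6.34
  Sum = 166.75 mg/L·hr
k_e = ln2 / t½ = 0.693147 / 2.11 = 0.3285 hr^-1
Extrapolated tail: C_last / k_e = 0.67 / 0.3285 = 2.040
AUC_0→∞ = 166.75 + 2.040 = 168.79 mg/L·hr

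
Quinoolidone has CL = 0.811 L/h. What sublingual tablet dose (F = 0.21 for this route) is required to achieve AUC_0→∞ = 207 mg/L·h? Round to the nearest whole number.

Dose = CL × AUC_0→∞ / F
     = 0.811 × 207 / 0.21 = 799.414 mg

Dose = 799 mg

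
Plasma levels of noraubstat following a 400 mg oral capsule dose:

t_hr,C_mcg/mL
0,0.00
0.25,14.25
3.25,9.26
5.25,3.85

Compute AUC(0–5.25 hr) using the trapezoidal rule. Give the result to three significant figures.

Trapezoidal AUC_0→5.25:
  [0→0.25]: (0.00+14.25)/2 × 0.25 = 1.78125
  [0.25→3.25]: (14.25+9.26)/2 × 3 = 35.265
  [3.25→5.25]: (9.26+3.85)/2 × 2 = 13.11
  Sum = 50.15625 mcg/mL·hr

AUC = 50.2 mcg/mL·hr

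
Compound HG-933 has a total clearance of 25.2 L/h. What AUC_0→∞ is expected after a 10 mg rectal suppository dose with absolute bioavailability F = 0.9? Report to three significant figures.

AUC_0→∞ = F × Dose / CL
        = 0.9 × 10 / 25.2 = 0.357143 mg/L·h

AUC = 0.357 mg/L·h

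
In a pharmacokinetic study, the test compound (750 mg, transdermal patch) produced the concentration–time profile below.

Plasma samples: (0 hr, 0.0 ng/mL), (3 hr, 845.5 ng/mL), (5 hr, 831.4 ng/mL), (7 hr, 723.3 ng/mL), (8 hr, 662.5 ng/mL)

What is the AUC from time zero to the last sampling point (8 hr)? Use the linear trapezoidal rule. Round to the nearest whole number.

AUC = 5193 ng/mL·hr

Trapezoidal AUC_0→8:
  [0→3]: (0.0+845.5)/2 × 3 = 1268.25
  [3→5]: (845.5+831.4)/2 × 2 = 1676.9
  [5→7]: (831.4+723.3)/2 × 2 = 1554.7
  [7→8]: (723.3+662.5)/2 × 1 = 692.9
  Sum = 5192.75 ng/mL·hr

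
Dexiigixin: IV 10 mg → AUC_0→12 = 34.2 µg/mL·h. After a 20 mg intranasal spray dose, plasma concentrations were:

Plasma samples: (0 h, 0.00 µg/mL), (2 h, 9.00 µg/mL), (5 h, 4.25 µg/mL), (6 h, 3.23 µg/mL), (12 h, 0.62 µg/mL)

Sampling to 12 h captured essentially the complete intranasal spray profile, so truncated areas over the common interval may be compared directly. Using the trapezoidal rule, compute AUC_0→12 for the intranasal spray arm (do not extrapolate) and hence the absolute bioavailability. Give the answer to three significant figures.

Trapezoidal AUC_0→12 (intranasal spray):
  [0→2]: (0.00+9.00)/2 × 2 = 9.0
  [2→5]: (9.00+4.25)/2 × 3 = 19.875
  [5→6]: (4.25+3.23)/2 × 1 = 3.74
  [6→12]: (3.23+0.62)/2 × 6 = 11.55
  Sum = 44.165 µg/mL·h
F = (AUC_ev/D_ev)/(AUC_iv/D_iv) = (44.165/20)/(34.2/10) = 2.20825/3.42 = 0.6457

F = 0.646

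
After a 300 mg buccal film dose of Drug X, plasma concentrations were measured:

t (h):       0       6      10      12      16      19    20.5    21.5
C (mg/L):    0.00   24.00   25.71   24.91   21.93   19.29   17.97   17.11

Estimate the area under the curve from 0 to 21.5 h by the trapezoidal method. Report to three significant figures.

AUC = 423 mg/L·h

Trapezoidal AUC_0→21.5:
  [0→6]: (0.00+24.00)/2 × 6 = 72.0
  [6→10]: (24.00+25.71)/2 × 4 = 99.42
  [10→12]: (25.71+24.91)/2 × 2 = 50.62
  [12→16]: (24.91+21.93)/2 × 4 = 93.68
  [16→19]: (21.93+19.29)/2 × 3 = 61.83
  [19→20.5]: (19.29+17.97)/2 × 1.5 = 27.945
  [20.5→21.5]: (17.97+17.11)/2 × 1 = 17.54
  Sum = 423.035 mg/L·h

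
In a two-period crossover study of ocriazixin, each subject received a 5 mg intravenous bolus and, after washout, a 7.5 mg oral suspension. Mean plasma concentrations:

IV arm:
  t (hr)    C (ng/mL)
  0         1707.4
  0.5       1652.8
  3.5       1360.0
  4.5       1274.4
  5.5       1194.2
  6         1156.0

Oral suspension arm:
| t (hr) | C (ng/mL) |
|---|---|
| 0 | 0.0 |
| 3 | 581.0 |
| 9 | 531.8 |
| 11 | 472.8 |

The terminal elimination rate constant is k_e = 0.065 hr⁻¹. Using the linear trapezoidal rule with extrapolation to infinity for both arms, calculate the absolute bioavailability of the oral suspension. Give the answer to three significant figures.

Trapezoidal AUC_0→6 (IV):
  [0→0.5]: (1707.4+1652.8)/2 × 0.5 = 840.05
  [0.5→3.5]: (1652.8+1360.0)/2 × 3 = 4519.2
  [3.5→4.5]: (1360.0+1274.4)/2 × 1 = 1317.2
  [4.5→5.5]: (1274.4+1194.2)/2 × 1 = 1234.3
  [5.5→6]: (1194.2+1156.0)/2 × 0.5 = 587.55
  Sum = 8498.3 ng/mL·hr
IV tail: 1156.0/0.065 = 17784.615; AUC_iv,0→∞ = 8498.3 + 17784.615 = 26282.915 ng/mL·hr
Trapezoidal AUC_0→11 (oral suspension):
  [0→3]: (0.0+581.0)/2 × 3 = 871.5
  [3→9]: (581.0+531.8)/2 × 6 = 3338.4
  [9→11]: (531.8+472.8)/2 × 2 = 1004.6
  Sum = 5214.5 ng/mL·hr
oral suspension tail: 472.8/0.065 = 7273.846; AUC_ev,0→∞ = 5214.5 + 7273.846 = 12488.346 ng/mL·hr
F = (AUC_ev/D_ev)/(AUC_iv/D_iv) = (12488.346/7.5)/(26282.915/5) = 1665.1128/5256.583 = 0.3168

F = 0.317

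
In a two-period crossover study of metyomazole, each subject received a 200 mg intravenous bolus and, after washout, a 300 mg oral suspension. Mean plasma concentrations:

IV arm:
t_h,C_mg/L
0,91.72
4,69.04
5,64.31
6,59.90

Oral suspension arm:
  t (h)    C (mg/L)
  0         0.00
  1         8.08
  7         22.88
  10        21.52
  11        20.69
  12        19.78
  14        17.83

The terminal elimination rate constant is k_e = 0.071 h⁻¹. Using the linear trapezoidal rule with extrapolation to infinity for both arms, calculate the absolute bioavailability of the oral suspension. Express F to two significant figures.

Trapezoidal AUC_0→6 (IV):
  [0→4]: (91.72+69.04)/2 × 4 = 321.52
  [4→5]: (69.04+64.31)/2 × 1 = 66.675
  [5→6]: (64.31+59.90)/2 × 1 = 62.105
  Sum = 450.3 mg/L·h
IV tail: 59.90/0.071 = 843.662; AUC_iv,0→∞ = 450.3 + 843.662 = 1293.962 mg/L·h
Trapezoidal AUC_0→14 (oral suspension):
  [0→1]: (0.00+8.08)/2 × 1 = 4.04
  [1→7]: (8.08+22.88)/2 × 6 = 92.88
  [7→10]: (22.88+21.52)/2 × 3 = 66.6
  [10→11]: (21.52+20.69)/2 × 1 = 21.105
  [11→12]: (20.69+19.78)/2 × 1 = 20.235
  [12→14]: (19.78+17.83)/2 × 2 = 37.61
  Sum = 242.47 mg/L·h
oral suspension tail: 17.83/0.071 = 251.127; AUC_ev,0→∞ = 242.47 + 251.127 = 493.597 mg/L·h
F = (AUC_ev/D_ev)/(AUC_iv/D_iv) = (493.597/300)/(1293.962/200) = 1.64532/6.46981 = 0.2543

F = 0.25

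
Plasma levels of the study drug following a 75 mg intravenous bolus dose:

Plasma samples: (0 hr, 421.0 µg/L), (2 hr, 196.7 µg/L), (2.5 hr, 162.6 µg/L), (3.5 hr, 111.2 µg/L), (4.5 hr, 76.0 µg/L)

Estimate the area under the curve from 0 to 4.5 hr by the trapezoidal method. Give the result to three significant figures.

Trapezoidal AUC_0→4.5:
  [0→2]: (421.0+196.7)/2 × 2 = 617.7
  [2→2.5]: (196.7+162.6)/2 × 0.5 = 89.825
  [2.5→3.5]: (162.6+111.2)/2 × 1 = 136.9
  [3.5→4.5]: (111.2+76.0)/2 × 1 = 93.6
  Sum = 938.025 µg/L·hr

AUC = 938 µg/L·hr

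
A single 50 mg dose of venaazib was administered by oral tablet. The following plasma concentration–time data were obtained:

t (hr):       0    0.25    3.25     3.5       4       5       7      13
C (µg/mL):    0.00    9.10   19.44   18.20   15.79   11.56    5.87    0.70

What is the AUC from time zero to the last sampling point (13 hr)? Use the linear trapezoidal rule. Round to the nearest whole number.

AUC = 108 µg/mL·hr

Trapezoidal AUC_0→13:
  [0→0.25]: (0.00+9.10)/2 × 0.25 = 1.1375
  [0.25→3.25]: (9.10+19.44)/2 × 3 = 42.81
  [3.25→3.5]: (19.44+18.20)/2 × 0.25 = 4.705
  [3.5→4]: (18.20+15.79)/2 × 0.5 = 8.4975
  [4→5]: (15.79+11.56)/2 × 1 = 13.675
  [5→7]: (11.56+5.87)/2 × 2 = 17.43
  [7→13]: (5.87+0.70)/2 × 6 = 19.71
  Sum = 107.965 µg/mL·hr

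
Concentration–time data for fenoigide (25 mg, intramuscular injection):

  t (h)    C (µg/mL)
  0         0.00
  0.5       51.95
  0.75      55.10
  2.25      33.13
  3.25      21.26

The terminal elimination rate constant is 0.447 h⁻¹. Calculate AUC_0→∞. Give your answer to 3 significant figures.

AUC = 167 µg/mL·h

Trapezoidal AUC_0→3.25:
  [0→0.5]: (0.00+51.95)/2 × 0.5 = 12.9875
  [0.5→0.75]: (51.95+55.10)/2 × 0.25 = 13.38125
  [0.75→2.25]: (55.10+33.13)/2 × 1.5 = 66.1725
  [2.25→3.25]: (33.13+21.26)/2 × 1 = 27.195
  Sum = 119.73625 µg/mL·h
Extrapolated tail: C_last / k_e = 21.26 / 0.447 = 47.562
AUC_0→∞ = 119.73625 + 47.562 = 167.29825 µg/mL·h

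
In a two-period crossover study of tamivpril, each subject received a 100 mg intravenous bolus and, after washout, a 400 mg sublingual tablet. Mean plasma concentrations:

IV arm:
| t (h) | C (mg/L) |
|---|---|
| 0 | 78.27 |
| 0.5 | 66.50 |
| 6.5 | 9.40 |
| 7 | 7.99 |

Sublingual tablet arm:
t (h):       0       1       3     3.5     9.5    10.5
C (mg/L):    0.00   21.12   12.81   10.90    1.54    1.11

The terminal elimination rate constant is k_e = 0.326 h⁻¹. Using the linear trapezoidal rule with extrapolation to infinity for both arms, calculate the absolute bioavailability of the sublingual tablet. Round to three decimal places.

Trapezoidal AUC_0→7 (IV):
  [0→0.5]: (78.27+66.50)/2 × 0.5 = 36.1925
  [0.5→6.5]: (66.50+9.40)/2 × 6 = 227.7
  [6.5→7]: (9.40+7.99)/2 × 0.5 = 4.3475
  Sum = 268.24 mg/L·h
IV tail: 7.99/0.326 = 24.509; AUC_iv,0→∞ = 268.24 + 24.509 = 292.749 mg/L·h
Trapezoidal AUC_0→10.5 (sublingual tablet):
  [0→1]: (0.00+21.12)/2 × 1 = 10.56
  [1→3]: (21.12+12.81)/2 × 2 = 33.93
  [3→3.5]: (12.81+10.90)/2 × 0.5 = 5.9275
  [3.5→9.5]: (10.90+1.54)/2 × 6 = 37.32
  [9.5→10.5]: (1.54+1.11)/2 × 1 = 1.325
  Sum = 89.0625 mg/L·h
sublingual tablet tail: 1.11/0.326 = 3.405; AUC_ev,0→∞ = 89.0625 + 3.405 = 92.4675 mg/L·h
F = (AUC_ev/D_ev)/(AUC_iv/D_iv) = (92.4675/400)/(292.749/100) = 0.23116875/2.92749 = 0.0790

F = 0.079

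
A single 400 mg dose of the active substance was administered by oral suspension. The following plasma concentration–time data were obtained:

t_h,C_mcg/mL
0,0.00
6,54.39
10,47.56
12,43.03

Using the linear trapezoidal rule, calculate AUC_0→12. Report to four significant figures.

AUC = 457.7 mcg/mL·h

Trapezoidal AUC_0→12:
  [0→6]: (0.00+54.39)/2 × 6 = 163.17
  [6→10]: (54.39+47.56)/2 × 4 = 203.9
  [10→12]: (47.56+43.03)/2 × 2 = 90.59
  Sum = 457.66 mcg/mL·h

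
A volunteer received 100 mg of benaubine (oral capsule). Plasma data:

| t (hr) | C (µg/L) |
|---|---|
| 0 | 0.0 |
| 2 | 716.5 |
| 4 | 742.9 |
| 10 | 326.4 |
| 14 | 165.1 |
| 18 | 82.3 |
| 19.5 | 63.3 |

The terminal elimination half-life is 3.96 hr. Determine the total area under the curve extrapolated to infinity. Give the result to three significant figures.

AUC = 7330 µg/L·hr

Trapezoidal AUC_0→19.5:
  [0→2]: (0.0+716.5)/2 × 2 = 716.5
  [2→4]: (716.5+742.9)/2 × 2 = 1459.4
  [4→10]: (742.9+326.4)/2 × 6 = 3207.9
  [10→14]: (326.4+165.1)/2 × 4 = 983.0
  [14→18]: (165.1+82.3)/2 × 4 = 494.8
  [18→19.5]: (82.3+63.3)/2 × 1.5 = 109.2
  Sum = 6970.8 µg/L·hr
k_e = ln2 / t½ = 0.693147 / 3.96 = 0.1750 hr^-1
Extrapolated tail: C_last / k_e = 63.3 / 0.175 = 361.714
AUC_0→∞ = 6970.8 + 361.714 = 7332.514 µg/L·hr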